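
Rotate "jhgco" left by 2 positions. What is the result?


Input: "jhgco", rotate left by 2
First 2 characters: "jh"
Remaining characters: "gco"
Concatenate remaining + first: "gco" + "jh" = "gcojh"

gcojh


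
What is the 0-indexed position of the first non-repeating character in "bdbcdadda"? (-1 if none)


Input: bdbcdadda
Character frequencies:
  'a': 2
  'b': 2
  'c': 1
  'd': 4
Scanning left to right for freq == 1:
  Position 0 ('b'): freq=2, skip
  Position 1 ('d'): freq=4, skip
  Position 2 ('b'): freq=2, skip
  Position 3 ('c'): unique! => answer = 3

3


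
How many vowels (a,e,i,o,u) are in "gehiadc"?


Input: gehiadc
Checking each character:
  'g' at position 0: consonant
  'e' at position 1: vowel (running total: 1)
  'h' at position 2: consonant
  'i' at position 3: vowel (running total: 2)
  'a' at position 4: vowel (running total: 3)
  'd' at position 5: consonant
  'c' at position 6: consonant
Total vowels: 3

3


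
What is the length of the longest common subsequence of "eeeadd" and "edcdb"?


LCS of "eeeadd" and "edcdb"
DP table:
           e    d    c    d    b
      0    0    0    0    0    0
  e   0    1    1    1    1    1
  e   0    1    1    1    1    1
  e   0    1    1    1    1    1
  a   0    1    1    1    1    1
  d   0    1    2    2    2    2
  d   0    1    2    2    3    3
LCS length = dp[6][5] = 3

3


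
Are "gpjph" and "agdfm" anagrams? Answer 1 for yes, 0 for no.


Strings: "gpjph", "agdfm"
Sorted first:  ghjpp
Sorted second: adfgm
Differ at position 0: 'g' vs 'a' => not anagrams

0


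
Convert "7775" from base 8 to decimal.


Input: "7775" in base 8
Positional expansion:
  Digit '7' (value 7) x 8^3 = 3584
  Digit '7' (value 7) x 8^2 = 448
  Digit '7' (value 7) x 8^1 = 56
  Digit '5' (value 5) x 8^0 = 5
Sum = 4093

4093


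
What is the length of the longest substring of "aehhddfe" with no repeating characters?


Input: "aehhddfe"
Sliding window (track last position of each char):
  Position 0 ('a'): window [0,0] length 1 -- new best
  Position 1 ('e'): window [0,1] length 2 -- new best
  Position 2 ('h'): window [0,2] length 3 -- new best
  Position 3 ('h'): repeat (last at 2), move window start to 3
  Position 3 ('h'): window [3,3] length 1
  Position 4 ('d'): window [3,4] length 2
  Position 5 ('d'): repeat (last at 4), move window start to 5
  Position 5 ('d'): window [5,5] length 1
  Position 6 ('f'): window [5,6] length 2
  Position 7 ('e'): window [5,7] length 3
Longest substring with no repeats: "aeh" with length 3

3


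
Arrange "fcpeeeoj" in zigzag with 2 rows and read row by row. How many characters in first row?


Zigzag "fcpeeeoj" into 2 rows:
Placing characters:
  'f' => row 0
  'c' => row 1
  'p' => row 0
  'e' => row 1
  'e' => row 0
  'e' => row 1
  'o' => row 0
  'j' => row 1
Rows:
  Row 0: "fpeo"
  Row 1: "ceej"
First row length: 4

4


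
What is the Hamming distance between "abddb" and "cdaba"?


Comparing "abddb" and "cdaba" position by position:
  Position 0: 'a' vs 'c' => differ
  Position 1: 'b' vs 'd' => differ
  Position 2: 'd' vs 'a' => differ
  Position 3: 'd' vs 'b' => differ
  Position 4: 'b' vs 'a' => differ
Total differences (Hamming distance): 5

5


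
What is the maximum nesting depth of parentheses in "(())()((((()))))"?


Input: "(())()((((()))))"
Tracking depth:
  Position 0 '(': depth becomes 1
  Position 1 '(': depth becomes 2
  Position 2 ')': depth becomes 1
  Position 3 ')': depth becomes 0
  Position 4 '(': depth becomes 1
  Position 5 ')': depth becomes 0
  Position 6 '(': depth becomes 1
  Position 7 '(': depth becomes 2
  Position 8 '(': depth becomes 3
  Position 9 '(': depth becomes 4
  Position 10 '(': depth becomes 5
  Position 11 ')': depth becomes 4
  Position 12 ')': depth becomes 3
  Position 13 ')': depth becomes 2
  Position 14 ')': depth becomes 1
  Position 15 ')': depth becomes 0
Maximum depth reached: 5

5


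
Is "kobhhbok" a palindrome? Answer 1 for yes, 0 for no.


Input: kobhhbok
Reversed: kobhhbok
  Compare pos 0 ('k') with pos 7 ('k'): match
  Compare pos 1 ('o') with pos 6 ('o'): match
  Compare pos 2 ('b') with pos 5 ('b'): match
  Compare pos 3 ('h') with pos 4 ('h'): match
Result: palindrome

1


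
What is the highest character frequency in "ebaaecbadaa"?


Input: ebaaecbadaa
Character counts:
  'a': 5
  'b': 2
  'c': 1
  'd': 1
  'e': 2
Maximum frequency: 5

5


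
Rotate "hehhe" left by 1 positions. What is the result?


Input: "hehhe", rotate left by 1
First 1 characters: "h"
Remaining characters: "ehhe"
Concatenate remaining + first: "ehhe" + "h" = "ehheh"

ehheh


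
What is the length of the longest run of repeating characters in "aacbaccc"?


Input: "aacbaccc"
Scanning for longest run:
  Position 1 ('a'): continues run of 'a', length=2
  Position 2 ('c'): new char, reset run to 1
  Position 3 ('b'): new char, reset run to 1
  Position 4 ('a'): new char, reset run to 1
  Position 5 ('c'): new char, reset run to 1
  Position 6 ('c'): continues run of 'c', length=2
  Position 7 ('c'): continues run of 'c', length=3
Longest run: 'c' with length 3

3


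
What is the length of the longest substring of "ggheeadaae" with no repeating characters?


Input: "ggheeadaae"
Sliding window (track last position of each char):
  Position 0 ('g'): window [0,0] length 1 -- new best
  Position 1 ('g'): repeat (last at 0), move window start to 1
  Position 1 ('g'): window [1,1] length 1
  Position 2 ('h'): window [1,2] length 2 -- new best
  Position 3 ('e'): window [1,3] length 3 -- new best
  Position 4 ('e'): repeat (last at 3), move window start to 4
  Position 4 ('e'): window [4,4] length 1
  Position 5 ('a'): window [4,5] length 2
  Position 6 ('d'): window [4,6] length 3
  Position 7 ('a'): repeat (last at 5), move window start to 6
  Position 7 ('a'): window [6,7] length 2
  Position 8 ('a'): repeat (last at 7), move window start to 8
  Position 8 ('a'): window [8,8] length 1
  Position 9 ('e'): window [8,9] length 2
Longest substring with no repeats: "ghe" with length 3

3


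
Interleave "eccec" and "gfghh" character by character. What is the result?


Interleaving "eccec" and "gfghh":
  Position 0: 'e' from first, 'g' from second => "eg"
  Position 1: 'c' from first, 'f' from second => "cf"
  Position 2: 'c' from first, 'g' from second => "cg"
  Position 3: 'e' from first, 'h' from second => "eh"
  Position 4: 'c' from first, 'h' from second => "ch"
Result: egcfcgehch

egcfcgehch


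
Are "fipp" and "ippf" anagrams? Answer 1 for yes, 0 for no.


Strings: "fipp", "ippf"
Sorted first:  fipp
Sorted second: fipp
Sorted forms match => anagrams

1


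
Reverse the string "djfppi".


Input: djfppi
Reading characters right to left:
  Position 5: 'i'
  Position 4: 'p'
  Position 3: 'p'
  Position 2: 'f'
  Position 1: 'j'
  Position 0: 'd'
Reversed: ippfjd

ippfjd


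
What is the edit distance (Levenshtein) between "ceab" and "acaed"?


Computing edit distance: "ceab" -> "acaed"
DP table:
           a    c    a    e    d
      0    1    2    3    4    5
  c   1    1    1    2    3    4
  e   2    2    2    2    2    3
  a   3    2    3    2    3    3
  b   4    3    3    3    3    4
Edit distance = dp[4][5] = 4

4


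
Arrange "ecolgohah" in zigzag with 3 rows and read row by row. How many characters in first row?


Zigzag "ecolgohah" into 3 rows:
Placing characters:
  'e' => row 0
  'c' => row 1
  'o' => row 2
  'l' => row 1
  'g' => row 0
  'o' => row 1
  'h' => row 2
  'a' => row 1
  'h' => row 0
Rows:
  Row 0: "egh"
  Row 1: "cloa"
  Row 2: "oh"
First row length: 3

3


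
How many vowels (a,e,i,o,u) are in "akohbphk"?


Input: akohbphk
Checking each character:
  'a' at position 0: vowel (running total: 1)
  'k' at position 1: consonant
  'o' at position 2: vowel (running total: 2)
  'h' at position 3: consonant
  'b' at position 4: consonant
  'p' at position 5: consonant
  'h' at position 6: consonant
  'k' at position 7: consonant
Total vowels: 2

2


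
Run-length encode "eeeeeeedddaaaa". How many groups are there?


Input: eeeeeeedddaaaa
Scanning for consecutive runs:
  Group 1: 'e' x 7 (positions 0-6)
  Group 2: 'd' x 3 (positions 7-9)
  Group 3: 'a' x 4 (positions 10-13)
Total groups: 3

3


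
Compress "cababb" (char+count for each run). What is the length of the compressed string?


Input: cababb
Runs:
  'c' x 1 => "c1"
  'a' x 1 => "a1"
  'b' x 1 => "b1"
  'a' x 1 => "a1"
  'b' x 2 => "b2"
Compressed: "c1a1b1a1b2"
Compressed length: 10

10


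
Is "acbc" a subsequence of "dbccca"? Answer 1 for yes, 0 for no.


Check if "acbc" is a subsequence of "dbccca"
Greedy scan:
  Position 0 ('d'): no match needed
  Position 1 ('b'): no match needed
  Position 2 ('c'): no match needed
  Position 3 ('c'): no match needed
  Position 4 ('c'): no match needed
  Position 5 ('a'): matches sub[0] = 'a'
Only matched 1/4 characters => not a subsequence

0


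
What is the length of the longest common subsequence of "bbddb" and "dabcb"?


LCS of "bbddb" and "dabcb"
DP table:
           d    a    b    c    b
      0    0    0    0    0    0
  b   0    0    0    1    1    1
  b   0    0    0    1    1    2
  d   0    1    1    1    1    2
  d   0    1    1    1    1    2
  b   0    1    1    2    2    2
LCS length = dp[5][5] = 2

2


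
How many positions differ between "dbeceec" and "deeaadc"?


Comparing "dbeceec" and "deeaadc" position by position:
  Position 0: 'd' vs 'd' => same
  Position 1: 'b' vs 'e' => DIFFER
  Position 2: 'e' vs 'e' => same
  Position 3: 'c' vs 'a' => DIFFER
  Position 4: 'e' vs 'a' => DIFFER
  Position 5: 'e' vs 'd' => DIFFER
  Position 6: 'c' vs 'c' => same
Positions that differ: 4

4


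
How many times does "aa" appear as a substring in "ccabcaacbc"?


Searching for "aa" in "ccabcaacbc"
Scanning each position:
  Position 0: "cc" => no
  Position 1: "ca" => no
  Position 2: "ab" => no
  Position 3: "bc" => no
  Position 4: "ca" => no
  Position 5: "aa" => MATCH
  Position 6: "ac" => no
  Position 7: "cb" => no
  Position 8: "bc" => no
Total occurrences: 1

1


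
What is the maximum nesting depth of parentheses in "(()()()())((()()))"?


Input: "(()()()())((()()))"
Tracking depth:
  Position 0 '(': depth becomes 1
  Position 1 '(': depth becomes 2
  Position 2 ')': depth becomes 1
  Position 3 '(': depth becomes 2
  Position 4 ')': depth becomes 1
  Position 5 '(': depth becomes 2
  Position 6 ')': depth becomes 1
  Position 7 '(': depth becomes 2
  Position 8 ')': depth becomes 1
  Position 9 ')': depth becomes 0
  Position 10 '(': depth becomes 1
  Position 11 '(': depth becomes 2
  Position 12 '(': depth becomes 3
  Position 13 ')': depth becomes 2
  Position 14 '(': depth becomes 3
  Position 15 ')': depth becomes 2
  Position 16 ')': depth becomes 1
  Position 17 ')': depth becomes 0
Maximum depth reached: 3

3


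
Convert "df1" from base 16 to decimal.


Input: "df1" in base 16
Positional expansion:
  Digit 'd' (value 13) x 16^2 = 3328
  Digit 'f' (value 15) x 16^1 = 240
  Digit '1' (value 1) x 16^0 = 1
Sum = 3569

3569


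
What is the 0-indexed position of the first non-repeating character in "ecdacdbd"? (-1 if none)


Input: ecdacdbd
Character frequencies:
  'a': 1
  'b': 1
  'c': 2
  'd': 3
  'e': 1
Scanning left to right for freq == 1:
  Position 0 ('e'): unique! => answer = 0

0


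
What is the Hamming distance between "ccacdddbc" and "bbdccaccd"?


Comparing "ccacdddbc" and "bbdccaccd" position by position:
  Position 0: 'c' vs 'b' => differ
  Position 1: 'c' vs 'b' => differ
  Position 2: 'a' vs 'd' => differ
  Position 3: 'c' vs 'c' => same
  Position 4: 'd' vs 'c' => differ
  Position 5: 'd' vs 'a' => differ
  Position 6: 'd' vs 'c' => differ
  Position 7: 'b' vs 'c' => differ
  Position 8: 'c' vs 'd' => differ
Total differences (Hamming distance): 8

8


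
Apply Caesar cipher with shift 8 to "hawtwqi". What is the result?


Caesar cipher: shift "hawtwqi" by 8
  'h' (pos 7) + 8 = pos 15 = 'p'
  'a' (pos 0) + 8 = pos 8 = 'i'
  'w' (pos 22) + 8 = pos 4 = 'e'
  't' (pos 19) + 8 = pos 1 = 'b'
  'w' (pos 22) + 8 = pos 4 = 'e'
  'q' (pos 16) + 8 = pos 24 = 'y'
  'i' (pos 8) + 8 = pos 16 = 'q'
Result: piebeyq

piebeyq


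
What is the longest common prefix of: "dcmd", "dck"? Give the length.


Words: dcmd, dck
  Position 0: all 'd' => match
  Position 1: all 'c' => match
  Position 2: ('m', 'k') => mismatch, stop
LCP = "dc" (length 2)

2


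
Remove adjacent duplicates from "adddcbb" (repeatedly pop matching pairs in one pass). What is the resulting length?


Input: adddcbb
Stack-based adjacent duplicate removal:
  Read 'a': push. Stack: a
  Read 'd': push. Stack: ad
  Read 'd': matches stack top 'd' => pop. Stack: a
  Read 'd': push. Stack: ad
  Read 'c': push. Stack: adc
  Read 'b': push. Stack: adcb
  Read 'b': matches stack top 'b' => pop. Stack: adc
Final stack: "adc" (length 3)

3


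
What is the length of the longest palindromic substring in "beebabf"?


Input: "beebabf"
Checking substrings for palindromes:
  [0:4] "beeb" (len 4) => palindrome
  [3:6] "bab" (len 3) => palindrome
  [1:3] "ee" (len 2) => palindrome
Longest palindromic substring: "beeb" with length 4

4


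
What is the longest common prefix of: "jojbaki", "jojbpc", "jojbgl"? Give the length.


Words: jojbaki, jojbpc, jojbgl
  Position 0: all 'j' => match
  Position 1: all 'o' => match
  Position 2: all 'j' => match
  Position 3: all 'b' => match
  Position 4: ('a', 'p', 'g') => mismatch, stop
LCP = "jojb" (length 4)

4


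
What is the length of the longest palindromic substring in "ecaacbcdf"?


Input: "ecaacbcdf"
Checking substrings for palindromes:
  [1:5] "caac" (len 4) => palindrome
  [4:7] "cbc" (len 3) => palindrome
  [2:4] "aa" (len 2) => palindrome
Longest palindromic substring: "caac" with length 4

4


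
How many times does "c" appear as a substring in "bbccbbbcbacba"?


Searching for "c" in "bbccbbbcbacba"
Scanning each position:
  Position 0: "b" => no
  Position 1: "b" => no
  Position 2: "c" => MATCH
  Position 3: "c" => MATCH
  Position 4: "b" => no
  Position 5: "b" => no
  Position 6: "b" => no
  Position 7: "c" => MATCH
  Position 8: "b" => no
  Position 9: "a" => no
  Position 10: "c" => MATCH
  Position 11: "b" => no
  Position 12: "a" => no
Total occurrences: 4

4


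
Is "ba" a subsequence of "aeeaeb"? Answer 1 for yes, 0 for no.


Check if "ba" is a subsequence of "aeeaeb"
Greedy scan:
  Position 0 ('a'): no match needed
  Position 1 ('e'): no match needed
  Position 2 ('e'): no match needed
  Position 3 ('a'): no match needed
  Position 4 ('e'): no match needed
  Position 5 ('b'): matches sub[0] = 'b'
Only matched 1/2 characters => not a subsequence

0


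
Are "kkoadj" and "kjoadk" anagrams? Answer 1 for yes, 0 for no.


Strings: "kkoadj", "kjoadk"
Sorted first:  adjkko
Sorted second: adjkko
Sorted forms match => anagrams

1


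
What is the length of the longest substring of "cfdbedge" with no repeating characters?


Input: "cfdbedge"
Sliding window (track last position of each char):
  Position 0 ('c'): window [0,0] length 1 -- new best
  Position 1 ('f'): window [0,1] length 2 -- new best
  Position 2 ('d'): window [0,2] length 3 -- new best
  Position 3 ('b'): window [0,3] length 4 -- new best
  Position 4 ('e'): window [0,4] length 5 -- new best
  Position 5 ('d'): repeat (last at 2), move window start to 3
  Position 5 ('d'): window [3,5] length 3
  Position 6 ('g'): window [3,6] length 4
  Position 7 ('e'): repeat (last at 4), move window start to 5
  Position 7 ('e'): window [5,7] length 3
Longest substring with no repeats: "cfdbe" with length 5

5


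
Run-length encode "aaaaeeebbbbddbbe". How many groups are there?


Input: aaaaeeebbbbddbbe
Scanning for consecutive runs:
  Group 1: 'a' x 4 (positions 0-3)
  Group 2: 'e' x 3 (positions 4-6)
  Group 3: 'b' x 4 (positions 7-10)
  Group 4: 'd' x 2 (positions 11-12)
  Group 5: 'b' x 2 (positions 13-14)
  Group 6: 'e' x 1 (positions 15-15)
Total groups: 6

6


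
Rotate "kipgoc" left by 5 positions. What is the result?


Input: "kipgoc", rotate left by 5
First 5 characters: "kipgo"
Remaining characters: "c"
Concatenate remaining + first: "c" + "kipgo" = "ckipgo"

ckipgo


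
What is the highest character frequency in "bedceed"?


Input: bedceed
Character counts:
  'b': 1
  'c': 1
  'd': 2
  'e': 3
Maximum frequency: 3

3


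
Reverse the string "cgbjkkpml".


Input: cgbjkkpml
Reading characters right to left:
  Position 8: 'l'
  Position 7: 'm'
  Position 6: 'p'
  Position 5: 'k'
  Position 4: 'k'
  Position 3: 'j'
  Position 2: 'b'
  Position 1: 'g'
  Position 0: 'c'
Reversed: lmpkkjbgc

lmpkkjbgc


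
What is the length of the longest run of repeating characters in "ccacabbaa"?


Input: "ccacabbaa"
Scanning for longest run:
  Position 1 ('c'): continues run of 'c', length=2
  Position 2 ('a'): new char, reset run to 1
  Position 3 ('c'): new char, reset run to 1
  Position 4 ('a'): new char, reset run to 1
  Position 5 ('b'): new char, reset run to 1
  Position 6 ('b'): continues run of 'b', length=2
  Position 7 ('a'): new char, reset run to 1
  Position 8 ('a'): continues run of 'a', length=2
Longest run: 'c' with length 2

2


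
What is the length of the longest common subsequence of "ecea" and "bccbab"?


LCS of "ecea" and "bccbab"
DP table:
           b    c    c    b    a    b
      0    0    0    0    0    0    0
  e   0    0    0    0    0    0    0
  c   0    0    1    1    1    1    1
  e   0    0    1    1    1    1    1
  a   0    0    1    1    1    2    2
LCS length = dp[4][6] = 2

2


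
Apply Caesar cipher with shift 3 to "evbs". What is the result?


Caesar cipher: shift "evbs" by 3
  'e' (pos 4) + 3 = pos 7 = 'h'
  'v' (pos 21) + 3 = pos 24 = 'y'
  'b' (pos 1) + 3 = pos 4 = 'e'
  's' (pos 18) + 3 = pos 21 = 'v'
Result: hyev

hyev


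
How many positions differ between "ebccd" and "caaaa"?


Comparing "ebccd" and "caaaa" position by position:
  Position 0: 'e' vs 'c' => DIFFER
  Position 1: 'b' vs 'a' => DIFFER
  Position 2: 'c' vs 'a' => DIFFER
  Position 3: 'c' vs 'a' => DIFFER
  Position 4: 'd' vs 'a' => DIFFER
Positions that differ: 5

5


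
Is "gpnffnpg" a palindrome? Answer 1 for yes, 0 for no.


Input: gpnffnpg
Reversed: gpnffnpg
  Compare pos 0 ('g') with pos 7 ('g'): match
  Compare pos 1 ('p') with pos 6 ('p'): match
  Compare pos 2 ('n') with pos 5 ('n'): match
  Compare pos 3 ('f') with pos 4 ('f'): match
Result: palindrome

1


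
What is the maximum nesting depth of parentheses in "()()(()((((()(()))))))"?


Input: "()()(()((((()(()))))))"
Tracking depth:
  Position 0 '(': depth becomes 1
  Position 1 ')': depth becomes 0
  Position 2 '(': depth becomes 1
  Position 3 ')': depth becomes 0
  Position 4 '(': depth becomes 1
  Position 5 '(': depth becomes 2
  Position 6 ')': depth becomes 1
  Position 7 '(': depth becomes 2
  Position 8 '(': depth becomes 3
  Position 9 '(': depth becomes 4
  Position 10 '(': depth becomes 5
  Position 11 '(': depth becomes 6
  Position 12 ')': depth becomes 5
  Position 13 '(': depth becomes 6
  Position 14 '(': depth becomes 7
  Position 15 ')': depth becomes 6
  Position 16 ')': depth becomes 5
  Position 17 ')': depth becomes 4
  Position 18 ')': depth becomes 3
  Position 19 ')': depth becomes 2
  Position 20 ')': depth becomes 1
  Position 21 ')': depth becomes 0
Maximum depth reached: 7

7


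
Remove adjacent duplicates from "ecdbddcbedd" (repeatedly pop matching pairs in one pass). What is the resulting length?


Input: ecdbddcbedd
Stack-based adjacent duplicate removal:
  Read 'e': push. Stack: e
  Read 'c': push. Stack: ec
  Read 'd': push. Stack: ecd
  Read 'b': push. Stack: ecdb
  Read 'd': push. Stack: ecdbd
  Read 'd': matches stack top 'd' => pop. Stack: ecdb
  Read 'c': push. Stack: ecdbc
  Read 'b': push. Stack: ecdbcb
  Read 'e': push. Stack: ecdbcbe
  Read 'd': push. Stack: ecdbcbed
  Read 'd': matches stack top 'd' => pop. Stack: ecdbcbe
Final stack: "ecdbcbe" (length 7)

7


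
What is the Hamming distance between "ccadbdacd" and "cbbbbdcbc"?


Comparing "ccadbdacd" and "cbbbbdcbc" position by position:
  Position 0: 'c' vs 'c' => same
  Position 1: 'c' vs 'b' => differ
  Position 2: 'a' vs 'b' => differ
  Position 3: 'd' vs 'b' => differ
  Position 4: 'b' vs 'b' => same
  Position 5: 'd' vs 'd' => same
  Position 6: 'a' vs 'c' => differ
  Position 7: 'c' vs 'b' => differ
  Position 8: 'd' vs 'c' => differ
Total differences (Hamming distance): 6

6


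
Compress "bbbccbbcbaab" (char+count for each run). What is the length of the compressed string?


Input: bbbccbbcbaab
Runs:
  'b' x 3 => "b3"
  'c' x 2 => "c2"
  'b' x 2 => "b2"
  'c' x 1 => "c1"
  'b' x 1 => "b1"
  'a' x 2 => "a2"
  'b' x 1 => "b1"
Compressed: "b3c2b2c1b1a2b1"
Compressed length: 14

14


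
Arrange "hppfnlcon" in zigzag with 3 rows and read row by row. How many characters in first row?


Zigzag "hppfnlcon" into 3 rows:
Placing characters:
  'h' => row 0
  'p' => row 1
  'p' => row 2
  'f' => row 1
  'n' => row 0
  'l' => row 1
  'c' => row 2
  'o' => row 1
  'n' => row 0
Rows:
  Row 0: "hnn"
  Row 1: "pflo"
  Row 2: "pc"
First row length: 3

3


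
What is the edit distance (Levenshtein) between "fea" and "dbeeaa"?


Computing edit distance: "fea" -> "dbeeaa"
DP table:
           d    b    e    e    a    a
      0    1    2    3    4    5    6
  f   1    1    2    3    4    5    6
  e   2    2    2    2    3    4    5
  a   3    3    3    3    3    3    4
Edit distance = dp[3][6] = 4

4


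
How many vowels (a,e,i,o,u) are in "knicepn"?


Input: knicepn
Checking each character:
  'k' at position 0: consonant
  'n' at position 1: consonant
  'i' at position 2: vowel (running total: 1)
  'c' at position 3: consonant
  'e' at position 4: vowel (running total: 2)
  'p' at position 5: consonant
  'n' at position 6: consonant
Total vowels: 2

2


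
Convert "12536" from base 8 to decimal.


Input: "12536" in base 8
Positional expansion:
  Digit '1' (value 1) x 8^4 = 4096
  Digit '2' (value 2) x 8^3 = 1024
  Digit '5' (value 5) x 8^2 = 320
  Digit '3' (value 3) x 8^1 = 24
  Digit '6' (value 6) x 8^0 = 6
Sum = 5470

5470


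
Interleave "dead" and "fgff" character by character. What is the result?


Interleaving "dead" and "fgff":
  Position 0: 'd' from first, 'f' from second => "df"
  Position 1: 'e' from first, 'g' from second => "eg"
  Position 2: 'a' from first, 'f' from second => "af"
  Position 3: 'd' from first, 'f' from second => "df"
Result: dfegafdf

dfegafdf


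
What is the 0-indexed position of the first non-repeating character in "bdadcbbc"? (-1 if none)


Input: bdadcbbc
Character frequencies:
  'a': 1
  'b': 3
  'c': 2
  'd': 2
Scanning left to right for freq == 1:
  Position 0 ('b'): freq=3, skip
  Position 1 ('d'): freq=2, skip
  Position 2 ('a'): unique! => answer = 2

2


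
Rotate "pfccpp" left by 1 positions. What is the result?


Input: "pfccpp", rotate left by 1
First 1 characters: "p"
Remaining characters: "fccpp"
Concatenate remaining + first: "fccpp" + "p" = "fccppp"

fccppp


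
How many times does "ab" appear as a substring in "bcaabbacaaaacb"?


Searching for "ab" in "bcaabbacaaaacb"
Scanning each position:
  Position 0: "bc" => no
  Position 1: "ca" => no
  Position 2: "aa" => no
  Position 3: "ab" => MATCH
  Position 4: "bb" => no
  Position 5: "ba" => no
  Position 6: "ac" => no
  Position 7: "ca" => no
  Position 8: "aa" => no
  Position 9: "aa" => no
  Position 10: "aa" => no
  Position 11: "ac" => no
  Position 12: "cb" => no
Total occurrences: 1

1


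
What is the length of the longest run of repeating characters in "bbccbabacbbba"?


Input: "bbccbabacbbba"
Scanning for longest run:
  Position 1 ('b'): continues run of 'b', length=2
  Position 2 ('c'): new char, reset run to 1
  Position 3 ('c'): continues run of 'c', length=2
  Position 4 ('b'): new char, reset run to 1
  Position 5 ('a'): new char, reset run to 1
  Position 6 ('b'): new char, reset run to 1
  Position 7 ('a'): new char, reset run to 1
  Position 8 ('c'): new char, reset run to 1
  Position 9 ('b'): new char, reset run to 1
  Position 10 ('b'): continues run of 'b', length=2
  Position 11 ('b'): continues run of 'b', length=3
  Position 12 ('a'): new char, reset run to 1
Longest run: 'b' with length 3

3


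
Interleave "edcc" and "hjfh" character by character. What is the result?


Interleaving "edcc" and "hjfh":
  Position 0: 'e' from first, 'h' from second => "eh"
  Position 1: 'd' from first, 'j' from second => "dj"
  Position 2: 'c' from first, 'f' from second => "cf"
  Position 3: 'c' from first, 'h' from second => "ch"
Result: ehdjcfch

ehdjcfch


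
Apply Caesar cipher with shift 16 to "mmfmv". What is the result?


Caesar cipher: shift "mmfmv" by 16
  'm' (pos 12) + 16 = pos 2 = 'c'
  'm' (pos 12) + 16 = pos 2 = 'c'
  'f' (pos 5) + 16 = pos 21 = 'v'
  'm' (pos 12) + 16 = pos 2 = 'c'
  'v' (pos 21) + 16 = pos 11 = 'l'
Result: ccvcl

ccvcl


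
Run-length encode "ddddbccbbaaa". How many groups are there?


Input: ddddbccbbaaa
Scanning for consecutive runs:
  Group 1: 'd' x 4 (positions 0-3)
  Group 2: 'b' x 1 (positions 4-4)
  Group 3: 'c' x 2 (positions 5-6)
  Group 4: 'b' x 2 (positions 7-8)
  Group 5: 'a' x 3 (positions 9-11)
Total groups: 5

5


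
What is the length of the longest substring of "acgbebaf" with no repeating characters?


Input: "acgbebaf"
Sliding window (track last position of each char):
  Position 0 ('a'): window [0,0] length 1 -- new best
  Position 1 ('c'): window [0,1] length 2 -- new best
  Position 2 ('g'): window [0,2] length 3 -- new best
  Position 3 ('b'): window [0,3] length 4 -- new best
  Position 4 ('e'): window [0,4] length 5 -- new best
  Position 5 ('b'): repeat (last at 3), move window start to 4
  Position 5 ('b'): window [4,5] length 2
  Position 6 ('a'): window [4,6] length 3
  Position 7 ('f'): window [4,7] length 4
Longest substring with no repeats: "acgbe" with length 5

5


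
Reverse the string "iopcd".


Input: iopcd
Reading characters right to left:
  Position 4: 'd'
  Position 3: 'c'
  Position 2: 'p'
  Position 1: 'o'
  Position 0: 'i'
Reversed: dcpoi

dcpoi


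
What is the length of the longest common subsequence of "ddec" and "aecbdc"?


LCS of "ddec" and "aecbdc"
DP table:
           a    e    c    b    d    c
      0    0    0    0    0    0    0
  d   0    0    0    0    0    1    1
  d   0    0    0    0    0    1    1
  e   0    0    1    1    1    1    1
  c   0    0    1    2    2    2    2
LCS length = dp[4][6] = 2

2


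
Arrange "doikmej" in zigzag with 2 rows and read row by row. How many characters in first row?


Zigzag "doikmej" into 2 rows:
Placing characters:
  'd' => row 0
  'o' => row 1
  'i' => row 0
  'k' => row 1
  'm' => row 0
  'e' => row 1
  'j' => row 0
Rows:
  Row 0: "dimj"
  Row 1: "oke"
First row length: 4

4


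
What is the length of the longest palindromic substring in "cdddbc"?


Input: "cdddbc"
Checking substrings for palindromes:
  [1:4] "ddd" (len 3) => palindrome
  [1:3] "dd" (len 2) => palindrome
  [2:4] "dd" (len 2) => palindrome
Longest palindromic substring: "ddd" with length 3

3


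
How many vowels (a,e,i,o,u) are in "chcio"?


Input: chcio
Checking each character:
  'c' at position 0: consonant
  'h' at position 1: consonant
  'c' at position 2: consonant
  'i' at position 3: vowel (running total: 1)
  'o' at position 4: vowel (running total: 2)
Total vowels: 2

2


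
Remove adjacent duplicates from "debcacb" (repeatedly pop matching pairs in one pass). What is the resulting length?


Input: debcacb
Stack-based adjacent duplicate removal:
  Read 'd': push. Stack: d
  Read 'e': push. Stack: de
  Read 'b': push. Stack: deb
  Read 'c': push. Stack: debc
  Read 'a': push. Stack: debca
  Read 'c': push. Stack: debcac
  Read 'b': push. Stack: debcacb
Final stack: "debcacb" (length 7)

7


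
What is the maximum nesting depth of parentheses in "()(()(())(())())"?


Input: "()(()(())(())())"
Tracking depth:
  Position 0 '(': depth becomes 1
  Position 1 ')': depth becomes 0
  Position 2 '(': depth becomes 1
  Position 3 '(': depth becomes 2
  Position 4 ')': depth becomes 1
  Position 5 '(': depth becomes 2
  Position 6 '(': depth becomes 3
  Position 7 ')': depth becomes 2
  Position 8 ')': depth becomes 1
  Position 9 '(': depth becomes 2
  Position 10 '(': depth becomes 3
  Position 11 ')': depth becomes 2
  Position 12 ')': depth becomes 1
  Position 13 '(': depth becomes 2
  Position 14 ')': depth becomes 1
  Position 15 ')': depth becomes 0
Maximum depth reached: 3

3


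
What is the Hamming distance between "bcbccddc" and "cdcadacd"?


Comparing "bcbccddc" and "cdcadacd" position by position:
  Position 0: 'b' vs 'c' => differ
  Position 1: 'c' vs 'd' => differ
  Position 2: 'b' vs 'c' => differ
  Position 3: 'c' vs 'a' => differ
  Position 4: 'c' vs 'd' => differ
  Position 5: 'd' vs 'a' => differ
  Position 6: 'd' vs 'c' => differ
  Position 7: 'c' vs 'd' => differ
Total differences (Hamming distance): 8

8


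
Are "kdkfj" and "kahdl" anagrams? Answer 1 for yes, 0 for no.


Strings: "kdkfj", "kahdl"
Sorted first:  dfjkk
Sorted second: adhkl
Differ at position 0: 'd' vs 'a' => not anagrams

0


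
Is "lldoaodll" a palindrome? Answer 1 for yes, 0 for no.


Input: lldoaodll
Reversed: lldoaodll
  Compare pos 0 ('l') with pos 8 ('l'): match
  Compare pos 1 ('l') with pos 7 ('l'): match
  Compare pos 2 ('d') with pos 6 ('d'): match
  Compare pos 3 ('o') with pos 5 ('o'): match
Result: palindrome

1


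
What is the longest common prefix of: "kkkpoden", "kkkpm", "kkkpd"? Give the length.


Words: kkkpoden, kkkpm, kkkpd
  Position 0: all 'k' => match
  Position 1: all 'k' => match
  Position 2: all 'k' => match
  Position 3: all 'p' => match
  Position 4: ('o', 'm', 'd') => mismatch, stop
LCP = "kkkp" (length 4)

4


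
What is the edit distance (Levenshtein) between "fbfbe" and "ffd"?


Computing edit distance: "fbfbe" -> "ffd"
DP table:
           f    f    d
      0    1    2    3
  f   1    0    1    2
  b   2    1    1    2
  f   3    2    1    2
  b   4    3    2    2
  e   5    4    3    3
Edit distance = dp[5][3] = 3

3


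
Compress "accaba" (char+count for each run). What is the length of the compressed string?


Input: accaba
Runs:
  'a' x 1 => "a1"
  'c' x 2 => "c2"
  'a' x 1 => "a1"
  'b' x 1 => "b1"
  'a' x 1 => "a1"
Compressed: "a1c2a1b1a1"
Compressed length: 10

10


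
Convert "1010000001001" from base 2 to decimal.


Input: "1010000001001" in base 2
Positional expansion:
  Digit '1' (value 1) x 2^12 = 4096
  Digit '0' (value 0) x 2^11 = 0
  Digit '1' (value 1) x 2^10 = 1024
  Digit '0' (value 0) x 2^9 = 0
  Digit '0' (value 0) x 2^8 = 0
  Digit '0' (value 0) x 2^7 = 0
  Digit '0' (value 0) x 2^6 = 0
  Digit '0' (value 0) x 2^5 = 0
  Digit '0' (value 0) x 2^4 = 0
  Digit '1' (value 1) x 2^3 = 8
  Digit '0' (value 0) x 2^2 = 0
  Digit '0' (value 0) x 2^1 = 0
  Digit '1' (value 1) x 2^0 = 1
Sum = 5129

5129


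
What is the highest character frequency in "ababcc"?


Input: ababcc
Character counts:
  'a': 2
  'b': 2
  'c': 2
Maximum frequency: 2

2


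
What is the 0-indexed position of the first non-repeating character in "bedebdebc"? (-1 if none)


Input: bedebdebc
Character frequencies:
  'b': 3
  'c': 1
  'd': 2
  'e': 3
Scanning left to right for freq == 1:
  Position 0 ('b'): freq=3, skip
  Position 1 ('e'): freq=3, skip
  Position 2 ('d'): freq=2, skip
  Position 3 ('e'): freq=3, skip
  Position 4 ('b'): freq=3, skip
  Position 5 ('d'): freq=2, skip
  Position 6 ('e'): freq=3, skip
  Position 7 ('b'): freq=3, skip
  Position 8 ('c'): unique! => answer = 8

8


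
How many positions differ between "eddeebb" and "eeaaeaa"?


Comparing "eddeebb" and "eeaaeaa" position by position:
  Position 0: 'e' vs 'e' => same
  Position 1: 'd' vs 'e' => DIFFER
  Position 2: 'd' vs 'a' => DIFFER
  Position 3: 'e' vs 'a' => DIFFER
  Position 4: 'e' vs 'e' => same
  Position 5: 'b' vs 'a' => DIFFER
  Position 6: 'b' vs 'a' => DIFFER
Positions that differ: 5

5


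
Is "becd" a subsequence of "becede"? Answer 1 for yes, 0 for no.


Check if "becd" is a subsequence of "becede"
Greedy scan:
  Position 0 ('b'): matches sub[0] = 'b'
  Position 1 ('e'): matches sub[1] = 'e'
  Position 2 ('c'): matches sub[2] = 'c'
  Position 3 ('e'): no match needed
  Position 4 ('d'): matches sub[3] = 'd'
  Position 5 ('e'): no match needed
All 4 characters matched => is a subsequence

1


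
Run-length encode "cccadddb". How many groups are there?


Input: cccadddb
Scanning for consecutive runs:
  Group 1: 'c' x 3 (positions 0-2)
  Group 2: 'a' x 1 (positions 3-3)
  Group 3: 'd' x 3 (positions 4-6)
  Group 4: 'b' x 1 (positions 7-7)
Total groups: 4

4


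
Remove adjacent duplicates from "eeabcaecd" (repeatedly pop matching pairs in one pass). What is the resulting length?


Input: eeabcaecd
Stack-based adjacent duplicate removal:
  Read 'e': push. Stack: e
  Read 'e': matches stack top 'e' => pop. Stack: (empty)
  Read 'a': push. Stack: a
  Read 'b': push. Stack: ab
  Read 'c': push. Stack: abc
  Read 'a': push. Stack: abca
  Read 'e': push. Stack: abcae
  Read 'c': push. Stack: abcaec
  Read 'd': push. Stack: abcaecd
Final stack: "abcaecd" (length 7)

7


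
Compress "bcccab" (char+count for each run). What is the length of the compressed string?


Input: bcccab
Runs:
  'b' x 1 => "b1"
  'c' x 3 => "c3"
  'a' x 1 => "a1"
  'b' x 1 => "b1"
Compressed: "b1c3a1b1"
Compressed length: 8

8


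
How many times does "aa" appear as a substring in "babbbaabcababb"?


Searching for "aa" in "babbbaabcababb"
Scanning each position:
  Position 0: "ba" => no
  Position 1: "ab" => no
  Position 2: "bb" => no
  Position 3: "bb" => no
  Position 4: "ba" => no
  Position 5: "aa" => MATCH
  Position 6: "ab" => no
  Position 7: "bc" => no
  Position 8: "ca" => no
  Position 9: "ab" => no
  Position 10: "ba" => no
  Position 11: "ab" => no
  Position 12: "bb" => no
Total occurrences: 1

1


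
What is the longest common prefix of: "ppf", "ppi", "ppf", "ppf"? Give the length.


Words: ppf, ppi, ppf, ppf
  Position 0: all 'p' => match
  Position 1: all 'p' => match
  Position 2: ('f', 'i', 'f', 'f') => mismatch, stop
LCP = "pp" (length 2)

2


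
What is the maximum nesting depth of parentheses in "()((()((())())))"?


Input: "()((()((())())))"
Tracking depth:
  Position 0 '(': depth becomes 1
  Position 1 ')': depth becomes 0
  Position 2 '(': depth becomes 1
  Position 3 '(': depth becomes 2
  Position 4 '(': depth becomes 3
  Position 5 ')': depth becomes 2
  Position 6 '(': depth becomes 3
  Position 7 '(': depth becomes 4
  Position 8 '(': depth becomes 5
  Position 9 ')': depth becomes 4
  Position 10 ')': depth becomes 3
  Position 11 '(': depth becomes 4
  Position 12 ')': depth becomes 3
  Position 13 ')': depth becomes 2
  Position 14 ')': depth becomes 1
  Position 15 ')': depth becomes 0
Maximum depth reached: 5

5


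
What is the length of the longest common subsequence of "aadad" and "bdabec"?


LCS of "aadad" and "bdabec"
DP table:
           b    d    a    b    e    c
      0    0    0    0    0    0    0
  a   0    0    0    1    1    1    1
  a   0    0    0    1    1    1    1
  d   0    0    1    1    1    1    1
  a   0    0    1    2    2    2    2
  d   0    0    1    2    2    2    2
LCS length = dp[5][6] = 2

2


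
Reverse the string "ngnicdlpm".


Input: ngnicdlpm
Reading characters right to left:
  Position 8: 'm'
  Position 7: 'p'
  Position 6: 'l'
  Position 5: 'd'
  Position 4: 'c'
  Position 3: 'i'
  Position 2: 'n'
  Position 1: 'g'
  Position 0: 'n'
Reversed: mpldcingn

mpldcingn


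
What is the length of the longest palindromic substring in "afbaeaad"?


Input: "afbaeaad"
Checking substrings for palindromes:
  [3:6] "aea" (len 3) => palindrome
  [5:7] "aa" (len 2) => palindrome
Longest palindromic substring: "aea" with length 3

3


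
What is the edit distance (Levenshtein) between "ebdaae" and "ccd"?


Computing edit distance: "ebdaae" -> "ccd"
DP table:
           c    c    d
      0    1    2    3
  e   1    1    2    3
  b   2    2    2    3
  d   3    3    3    2
  a   4    4    4    3
  a   5    5    5    4
  e   6    6    6    5
Edit distance = dp[6][3] = 5

5


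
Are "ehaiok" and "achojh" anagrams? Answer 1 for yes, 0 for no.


Strings: "ehaiok", "achojh"
Sorted first:  aehiko
Sorted second: achhjo
Differ at position 1: 'e' vs 'c' => not anagrams

0


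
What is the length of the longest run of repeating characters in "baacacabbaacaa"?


Input: "baacacabbaacaa"
Scanning for longest run:
  Position 1 ('a'): new char, reset run to 1
  Position 2 ('a'): continues run of 'a', length=2
  Position 3 ('c'): new char, reset run to 1
  Position 4 ('a'): new char, reset run to 1
  Position 5 ('c'): new char, reset run to 1
  Position 6 ('a'): new char, reset run to 1
  Position 7 ('b'): new char, reset run to 1
  Position 8 ('b'): continues run of 'b', length=2
  Position 9 ('a'): new char, reset run to 1
  Position 10 ('a'): continues run of 'a', length=2
  Position 11 ('c'): new char, reset run to 1
  Position 12 ('a'): new char, reset run to 1
  Position 13 ('a'): continues run of 'a', length=2
Longest run: 'a' with length 2

2


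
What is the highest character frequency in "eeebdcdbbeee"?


Input: eeebdcdbbeee
Character counts:
  'b': 3
  'c': 1
  'd': 2
  'e': 6
Maximum frequency: 6

6


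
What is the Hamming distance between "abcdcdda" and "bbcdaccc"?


Comparing "abcdcdda" and "bbcdaccc" position by position:
  Position 0: 'a' vs 'b' => differ
  Position 1: 'b' vs 'b' => same
  Position 2: 'c' vs 'c' => same
  Position 3: 'd' vs 'd' => same
  Position 4: 'c' vs 'a' => differ
  Position 5: 'd' vs 'c' => differ
  Position 6: 'd' vs 'c' => differ
  Position 7: 'a' vs 'c' => differ
Total differences (Hamming distance): 5

5


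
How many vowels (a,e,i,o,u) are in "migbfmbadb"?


Input: migbfmbadb
Checking each character:
  'm' at position 0: consonant
  'i' at position 1: vowel (running total: 1)
  'g' at position 2: consonant
  'b' at position 3: consonant
  'f' at position 4: consonant
  'm' at position 5: consonant
  'b' at position 6: consonant
  'a' at position 7: vowel (running total: 2)
  'd' at position 8: consonant
  'b' at position 9: consonant
Total vowels: 2

2


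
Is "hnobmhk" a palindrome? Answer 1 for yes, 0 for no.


Input: hnobmhk
Reversed: khmbonh
  Compare pos 0 ('h') with pos 6 ('k'): MISMATCH
  Compare pos 1 ('n') with pos 5 ('h'): MISMATCH
  Compare pos 2 ('o') with pos 4 ('m'): MISMATCH
Result: not a palindrome

0


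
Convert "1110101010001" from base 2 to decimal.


Input: "1110101010001" in base 2
Positional expansion:
  Digit '1' (value 1) x 2^12 = 4096
  Digit '1' (value 1) x 2^11 = 2048
  Digit '1' (value 1) x 2^10 = 1024
  Digit '0' (value 0) x 2^9 = 0
  Digit '1' (value 1) x 2^8 = 256
  Digit '0' (value 0) x 2^7 = 0
  Digit '1' (value 1) x 2^6 = 64
  Digit '0' (value 0) x 2^5 = 0
  Digit '1' (value 1) x 2^4 = 16
  Digit '0' (value 0) x 2^3 = 0
  Digit '0' (value 0) x 2^2 = 0
  Digit '0' (value 0) x 2^1 = 0
  Digit '1' (value 1) x 2^0 = 1
Sum = 7505

7505


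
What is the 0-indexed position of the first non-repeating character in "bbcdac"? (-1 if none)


Input: bbcdac
Character frequencies:
  'a': 1
  'b': 2
  'c': 2
  'd': 1
Scanning left to right for freq == 1:
  Position 0 ('b'): freq=2, skip
  Position 1 ('b'): freq=2, skip
  Position 2 ('c'): freq=2, skip
  Position 3 ('d'): unique! => answer = 3

3


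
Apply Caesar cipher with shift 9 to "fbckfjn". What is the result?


Caesar cipher: shift "fbckfjn" by 9
  'f' (pos 5) + 9 = pos 14 = 'o'
  'b' (pos 1) + 9 = pos 10 = 'k'
  'c' (pos 2) + 9 = pos 11 = 'l'
  'k' (pos 10) + 9 = pos 19 = 't'
  'f' (pos 5) + 9 = pos 14 = 'o'
  'j' (pos 9) + 9 = pos 18 = 's'
  'n' (pos 13) + 9 = pos 22 = 'w'
Result: okltosw

okltosw
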